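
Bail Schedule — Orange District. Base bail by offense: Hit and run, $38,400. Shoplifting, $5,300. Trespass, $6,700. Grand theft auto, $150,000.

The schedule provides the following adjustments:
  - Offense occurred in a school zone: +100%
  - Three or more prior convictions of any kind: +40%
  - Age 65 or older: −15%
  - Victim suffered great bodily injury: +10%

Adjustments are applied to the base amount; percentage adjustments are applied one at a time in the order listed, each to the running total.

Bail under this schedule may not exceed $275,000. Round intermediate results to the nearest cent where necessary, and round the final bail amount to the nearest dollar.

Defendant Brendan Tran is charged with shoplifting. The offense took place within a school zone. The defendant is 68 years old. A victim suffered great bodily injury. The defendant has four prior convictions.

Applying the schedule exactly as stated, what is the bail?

Base amounts from the schedule: shoplifting $5,300.
Single charge. Combined base = $5,300.
Offense occurred in a school zone (+100%): $5,300 × 2 = $10,600.
Three or more prior convictions of any kind (+40%): $10,600 × 1.4 = $14,840.
Age 65 or older (−15%): $14,840 × 0.85 = $12,614.
Victim suffered great bodily injury (+10%): $12,614 × 1.1 = $13,875.40.
$13,875.40 is within the $275,000 maximum.
Rounded to the nearest dollar: $13,875.

$13,875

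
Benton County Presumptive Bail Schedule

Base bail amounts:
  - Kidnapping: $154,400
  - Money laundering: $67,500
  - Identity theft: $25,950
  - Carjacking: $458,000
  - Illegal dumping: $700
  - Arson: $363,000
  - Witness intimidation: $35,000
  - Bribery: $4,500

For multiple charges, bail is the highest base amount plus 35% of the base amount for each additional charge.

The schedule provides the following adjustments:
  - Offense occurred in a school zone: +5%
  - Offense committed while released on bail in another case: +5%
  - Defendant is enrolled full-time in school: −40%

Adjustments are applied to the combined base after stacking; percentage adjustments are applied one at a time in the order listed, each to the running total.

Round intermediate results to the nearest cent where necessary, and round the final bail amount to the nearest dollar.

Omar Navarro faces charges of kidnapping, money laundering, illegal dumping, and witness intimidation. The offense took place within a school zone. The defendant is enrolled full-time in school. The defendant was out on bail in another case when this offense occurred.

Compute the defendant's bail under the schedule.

Base amounts from the schedule: kidnapping $154,400; money laundering $67,500; illegal dumping $700; witness intimidation $35,000.
Stacking rule: highest base plus 35% of each additional charge. Highest is kidnapping at $154,400. Additional: $67,500 × 35% = $23,625; $700 × 35% = $245; $35,000 × 35% = $12,250. Combined base = $154,400 + $36,120 = $190,520.
Offense occurred in a school zone (+5%): $190,520 × 1.05 = $200,046.
Offense committed while released on bail in another case (+5%): $200,046 × 1.05 = $210,048.30.
Defendant is enrolled full-time in school (−40%): $210,048.30 × 0.6 = $126,028.98.
Rounded to the nearest dollar: $126,029.

$126,029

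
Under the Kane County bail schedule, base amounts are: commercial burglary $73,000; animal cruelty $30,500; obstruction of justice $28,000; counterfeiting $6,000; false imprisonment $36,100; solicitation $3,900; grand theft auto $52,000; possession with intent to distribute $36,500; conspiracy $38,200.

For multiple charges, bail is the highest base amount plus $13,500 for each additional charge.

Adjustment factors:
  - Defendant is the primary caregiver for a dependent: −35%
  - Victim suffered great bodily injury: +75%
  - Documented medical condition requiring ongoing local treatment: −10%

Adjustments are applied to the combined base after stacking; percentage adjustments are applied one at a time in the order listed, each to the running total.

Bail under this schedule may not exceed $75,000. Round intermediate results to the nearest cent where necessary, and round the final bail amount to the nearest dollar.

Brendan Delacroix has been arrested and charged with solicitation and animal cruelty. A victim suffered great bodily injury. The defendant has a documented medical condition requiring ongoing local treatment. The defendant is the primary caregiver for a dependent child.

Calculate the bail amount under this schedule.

Base amounts from the schedule: solicitation $3,900; animal cruelty $30,500.
Stacking rule: highest base plus $13,500 per additional charge. Highest is animal cruelty at $30,500; 1 additional charge → +$13,500. Combined base = $44,000.
Defendant is the primary caregiver for a dependent (−35%): $44,000 × 0.65 = $28,600.
Victim suffered great bodily injury (+75%): $28,600 × 1.75 = $50,050.
Documented medical condition requiring ongoing local treatment (−10%): $50,050 × 0.9 = $45,045.
$45,045 is within the $75,000 maximum.

$45,045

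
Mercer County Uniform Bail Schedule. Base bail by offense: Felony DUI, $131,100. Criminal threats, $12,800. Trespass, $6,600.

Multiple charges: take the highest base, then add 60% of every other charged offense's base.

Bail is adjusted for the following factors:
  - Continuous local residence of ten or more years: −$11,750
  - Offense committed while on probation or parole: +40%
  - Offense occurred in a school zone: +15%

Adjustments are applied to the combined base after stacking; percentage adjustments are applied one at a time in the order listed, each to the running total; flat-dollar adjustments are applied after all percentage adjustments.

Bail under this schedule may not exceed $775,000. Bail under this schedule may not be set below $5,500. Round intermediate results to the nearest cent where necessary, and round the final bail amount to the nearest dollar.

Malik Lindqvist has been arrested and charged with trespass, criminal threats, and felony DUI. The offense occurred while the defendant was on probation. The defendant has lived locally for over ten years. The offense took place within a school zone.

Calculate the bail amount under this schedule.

$218,061

Base amounts from the schedule: trespass $6,600; criminal threats $12,800; felony DUI $131,100.
Stacking rule: highest base plus 60% of each additional charge. Highest is felony DUI at $131,100. Additional: $6,600 × 60% = $3,960; $12,800 × 60% = $7,680. Combined base = $131,100 + $11,640 = $142,740.
Offense committed while on probation or parole (+40%): $142,740 × 1.4 = $199,836.
Offense occurred in a school zone (+15%): $199,836 × 1.15 = $229,811.40.
Continuous local residence of ten or more years (−$11,750 flat): $229,811.40 − $11,750 = $218,061.40.
$218,061.40 is within the $775,000 maximum.
$218,061.40 is at or above the $5,500 minimum.
Rounded to the nearest dollar: $218,061.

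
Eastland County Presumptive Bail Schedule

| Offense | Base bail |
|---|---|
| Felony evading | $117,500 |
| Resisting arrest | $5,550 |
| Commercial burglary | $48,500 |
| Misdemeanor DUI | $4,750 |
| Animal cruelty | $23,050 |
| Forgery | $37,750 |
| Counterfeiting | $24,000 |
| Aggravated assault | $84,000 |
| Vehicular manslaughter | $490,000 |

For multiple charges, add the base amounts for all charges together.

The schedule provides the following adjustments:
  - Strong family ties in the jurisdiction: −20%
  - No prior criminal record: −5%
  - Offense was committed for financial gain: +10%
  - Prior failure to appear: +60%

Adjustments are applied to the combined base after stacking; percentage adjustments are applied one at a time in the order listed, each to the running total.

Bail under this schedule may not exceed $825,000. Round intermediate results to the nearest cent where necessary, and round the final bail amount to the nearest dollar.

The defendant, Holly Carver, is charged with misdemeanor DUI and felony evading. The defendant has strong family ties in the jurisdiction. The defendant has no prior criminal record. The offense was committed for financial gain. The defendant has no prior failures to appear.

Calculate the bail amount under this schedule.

Base amounts from the schedule: misdemeanor DUI $4,750; felony evading $117,500.
Stacking rule: sum of all bases. $4,750 + $117,500 = $122,250.
Strong family ties in the jurisdiction (−20%): $122,250 × 0.8 = $97,800.
No prior criminal record (−5%): $97,800 × 0.95 = $92,910.
Offense was committed for financial gain (+10%): $92,910 × 1.1 = $102,201.
$102,201 is within the $825,000 maximum.

$102,201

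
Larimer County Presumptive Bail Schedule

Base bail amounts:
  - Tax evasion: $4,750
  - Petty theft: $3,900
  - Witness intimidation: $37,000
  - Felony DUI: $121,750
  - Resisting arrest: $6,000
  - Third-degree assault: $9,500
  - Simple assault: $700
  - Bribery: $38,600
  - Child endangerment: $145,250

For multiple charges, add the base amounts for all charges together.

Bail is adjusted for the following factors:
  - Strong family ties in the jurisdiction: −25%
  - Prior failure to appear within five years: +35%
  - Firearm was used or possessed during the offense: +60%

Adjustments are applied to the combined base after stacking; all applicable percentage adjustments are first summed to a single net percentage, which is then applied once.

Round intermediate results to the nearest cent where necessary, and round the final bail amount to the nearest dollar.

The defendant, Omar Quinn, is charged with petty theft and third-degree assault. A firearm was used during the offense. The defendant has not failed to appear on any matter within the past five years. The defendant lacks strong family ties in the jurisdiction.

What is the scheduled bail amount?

$21,440

Base amounts from the schedule: petty theft $3,900; third-degree assault $9,500.
Stacking rule: sum of all bases. $3,900 + $9,500 = $13,400.
Firearm was used or possessed during the offense (+60%): $13,400 × 1.6 = $21,440.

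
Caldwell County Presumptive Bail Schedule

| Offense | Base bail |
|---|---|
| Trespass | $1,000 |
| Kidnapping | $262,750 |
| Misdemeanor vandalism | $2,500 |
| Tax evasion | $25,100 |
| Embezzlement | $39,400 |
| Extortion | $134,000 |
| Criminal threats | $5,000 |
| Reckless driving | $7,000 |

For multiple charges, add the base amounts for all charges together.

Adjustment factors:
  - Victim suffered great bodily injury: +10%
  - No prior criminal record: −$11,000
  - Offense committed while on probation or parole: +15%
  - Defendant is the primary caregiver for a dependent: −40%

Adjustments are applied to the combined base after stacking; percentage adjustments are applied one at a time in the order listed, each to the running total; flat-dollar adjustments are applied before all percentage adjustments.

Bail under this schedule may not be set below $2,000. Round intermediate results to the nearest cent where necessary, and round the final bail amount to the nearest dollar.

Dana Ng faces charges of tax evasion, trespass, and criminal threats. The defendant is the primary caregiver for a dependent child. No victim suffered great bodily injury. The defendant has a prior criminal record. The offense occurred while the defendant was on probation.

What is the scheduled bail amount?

$21,459

Base amounts from the schedule: tax evasion $25,100; trespass $1,000; criminal threats $5,000.
Stacking rule: sum of all bases. $25,100 + $1,000 + $5,000 = $31,100.
Offense committed while on probation or parole (+15%): $31,100 × 1.15 = $35,765.
Defendant is the primary caregiver for a dependent (−40%): $35,765 × 0.6 = $21,459.
$21,459 is at or above the $2,000 minimum.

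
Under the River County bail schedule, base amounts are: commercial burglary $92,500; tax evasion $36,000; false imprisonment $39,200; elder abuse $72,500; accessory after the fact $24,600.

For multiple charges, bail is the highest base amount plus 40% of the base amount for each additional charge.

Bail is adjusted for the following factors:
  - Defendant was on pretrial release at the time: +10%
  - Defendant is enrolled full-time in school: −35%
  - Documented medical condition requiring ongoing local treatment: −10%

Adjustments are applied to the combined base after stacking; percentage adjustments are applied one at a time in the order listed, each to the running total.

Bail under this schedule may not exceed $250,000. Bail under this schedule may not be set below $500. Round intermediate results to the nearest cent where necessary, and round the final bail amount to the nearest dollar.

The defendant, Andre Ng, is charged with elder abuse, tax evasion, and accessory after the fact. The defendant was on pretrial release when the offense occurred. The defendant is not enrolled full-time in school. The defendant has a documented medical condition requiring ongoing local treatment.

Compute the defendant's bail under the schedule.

Base amounts from the schedule: elder abuse $72,500; tax evasion $36,000; accessory after the fact $24,600.
Stacking rule: highest base plus 40% of each additional charge. Highest is elder abuse at $72,500. Additional: $36,000 × 40% = $14,400; $24,600 × 40% = $9,840. Combined base = $72,500 + $24,240 = $96,740.
Defendant was on pretrial release at the time (+10%): $96,740 × 1.1 = $106,414.
Documented medical condition requiring ongoing local treatment (−10%): $106,414 × 0.9 = $95,772.60.
$95,772.60 is within the $250,000 maximum.
$95,772.60 is at or above the $500 minimum.
Rounded to the nearest dollar: $95,773.

$95,773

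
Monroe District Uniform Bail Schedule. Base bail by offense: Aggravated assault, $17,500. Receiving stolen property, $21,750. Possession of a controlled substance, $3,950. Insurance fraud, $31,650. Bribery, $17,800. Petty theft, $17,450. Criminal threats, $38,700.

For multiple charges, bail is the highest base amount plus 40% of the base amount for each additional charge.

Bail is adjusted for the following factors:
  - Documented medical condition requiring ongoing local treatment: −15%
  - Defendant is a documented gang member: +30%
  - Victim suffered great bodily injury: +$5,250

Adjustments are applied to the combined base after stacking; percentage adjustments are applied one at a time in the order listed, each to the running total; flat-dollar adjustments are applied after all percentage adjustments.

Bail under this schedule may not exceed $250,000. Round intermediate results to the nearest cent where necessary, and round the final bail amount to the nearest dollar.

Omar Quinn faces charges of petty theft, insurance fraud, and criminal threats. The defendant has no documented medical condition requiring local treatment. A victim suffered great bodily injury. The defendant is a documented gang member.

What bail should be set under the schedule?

$81,092

Base amounts from the schedule: petty theft $17,450; insurance fraud $31,650; criminal threats $38,700.
Stacking rule: highest base plus 40% of each additional charge. Highest is criminal threats at $38,700. Additional: $17,450 × 40% = $6,980; $31,650 × 40% = $12,660. Combined base = $38,700 + $19,640 = $58,340.
Defendant is a documented gang member (+30%): $58,340 × 1.3 = $75,842.
Victim suffered great bodily injury (+$5,250 flat): $75,842 + $5,250 = $81,092.
$81,092 is within the $250,000 maximum.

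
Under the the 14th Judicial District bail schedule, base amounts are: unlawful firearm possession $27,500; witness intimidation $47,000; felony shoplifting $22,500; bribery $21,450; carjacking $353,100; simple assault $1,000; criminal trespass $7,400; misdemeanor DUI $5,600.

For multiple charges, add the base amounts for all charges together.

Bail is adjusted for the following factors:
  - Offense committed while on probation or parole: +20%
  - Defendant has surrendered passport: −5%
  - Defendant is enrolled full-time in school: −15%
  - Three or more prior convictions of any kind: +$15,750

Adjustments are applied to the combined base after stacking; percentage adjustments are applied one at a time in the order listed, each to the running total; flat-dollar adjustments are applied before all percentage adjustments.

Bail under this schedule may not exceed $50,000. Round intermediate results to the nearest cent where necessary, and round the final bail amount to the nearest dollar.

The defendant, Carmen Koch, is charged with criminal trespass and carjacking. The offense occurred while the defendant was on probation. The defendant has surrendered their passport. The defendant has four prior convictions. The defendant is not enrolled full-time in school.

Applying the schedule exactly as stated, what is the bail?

Base amounts from the schedule: criminal trespass $7,400; carjacking $353,100.
Stacking rule: sum of all bases. $7,400 + $353,100 = $360,500.
Three or more prior convictions of any kind (+$15,750 flat): $360,500 + $15,750 = $376,250.
Offense committed while on probation or parole (+20%): $376,250 × 1.2 = $451,500.
Defendant has surrendered passport (−5%): $451,500 × 0.95 = $428,925.
Result $428,925 exceeds the maximum of $50,000; bail is capped at $50,000.

$50,000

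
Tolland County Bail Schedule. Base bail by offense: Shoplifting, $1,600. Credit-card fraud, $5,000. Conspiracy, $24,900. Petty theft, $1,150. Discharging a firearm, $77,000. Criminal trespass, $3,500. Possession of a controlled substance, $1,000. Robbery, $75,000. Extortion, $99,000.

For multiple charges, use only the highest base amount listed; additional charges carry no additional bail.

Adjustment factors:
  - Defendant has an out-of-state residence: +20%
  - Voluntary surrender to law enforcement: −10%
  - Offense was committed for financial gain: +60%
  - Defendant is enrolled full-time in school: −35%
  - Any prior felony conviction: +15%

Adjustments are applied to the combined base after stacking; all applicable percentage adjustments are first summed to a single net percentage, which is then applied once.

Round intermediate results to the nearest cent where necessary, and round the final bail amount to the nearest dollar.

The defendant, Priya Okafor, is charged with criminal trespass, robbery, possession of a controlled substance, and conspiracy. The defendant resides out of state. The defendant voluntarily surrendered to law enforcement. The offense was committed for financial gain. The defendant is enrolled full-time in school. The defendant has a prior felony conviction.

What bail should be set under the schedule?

$112,500

Base amounts from the schedule: criminal trespass $3,500; robbery $75,000; possession of a controlled substance $1,000; conspiracy $24,900.
Stacking rule: use the highest base only. Highest is robbery at $75,000. Combined base = $75,000.
Net percentage adjustment: +20% −10% +60% −35% +15% = +50%. $75,000 × 1.5 = $112,500.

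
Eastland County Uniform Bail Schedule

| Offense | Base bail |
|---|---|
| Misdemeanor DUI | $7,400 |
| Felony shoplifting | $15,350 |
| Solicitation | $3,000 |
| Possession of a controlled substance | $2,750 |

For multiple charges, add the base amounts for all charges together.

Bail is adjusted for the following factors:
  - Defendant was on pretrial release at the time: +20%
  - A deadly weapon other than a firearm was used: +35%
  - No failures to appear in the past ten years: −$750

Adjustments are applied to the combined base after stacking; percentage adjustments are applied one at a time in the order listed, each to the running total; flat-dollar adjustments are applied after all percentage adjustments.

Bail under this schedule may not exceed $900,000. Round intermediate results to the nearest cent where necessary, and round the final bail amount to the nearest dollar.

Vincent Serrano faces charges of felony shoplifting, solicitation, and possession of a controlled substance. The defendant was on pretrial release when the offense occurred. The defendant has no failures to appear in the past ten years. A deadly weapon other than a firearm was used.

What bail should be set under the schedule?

Base amounts from the schedule: felony shoplifting $15,350; solicitation $3,000; possession of a controlled substance $2,750.
Stacking rule: sum of all bases. $15,350 + $3,000 + $2,750 = $21,100.
Defendant was on pretrial release at the time (+20%): $21,100 × 1.2 = $25,320.
A deadly weapon other than a firearm was used (+35%): $25,320 × 1.35 = $34,182.
No failures to appear in the past ten years (−$750 flat): $34,182 − $750 = $33,432.
$33,432 is within the $900,000 maximum.

$33,432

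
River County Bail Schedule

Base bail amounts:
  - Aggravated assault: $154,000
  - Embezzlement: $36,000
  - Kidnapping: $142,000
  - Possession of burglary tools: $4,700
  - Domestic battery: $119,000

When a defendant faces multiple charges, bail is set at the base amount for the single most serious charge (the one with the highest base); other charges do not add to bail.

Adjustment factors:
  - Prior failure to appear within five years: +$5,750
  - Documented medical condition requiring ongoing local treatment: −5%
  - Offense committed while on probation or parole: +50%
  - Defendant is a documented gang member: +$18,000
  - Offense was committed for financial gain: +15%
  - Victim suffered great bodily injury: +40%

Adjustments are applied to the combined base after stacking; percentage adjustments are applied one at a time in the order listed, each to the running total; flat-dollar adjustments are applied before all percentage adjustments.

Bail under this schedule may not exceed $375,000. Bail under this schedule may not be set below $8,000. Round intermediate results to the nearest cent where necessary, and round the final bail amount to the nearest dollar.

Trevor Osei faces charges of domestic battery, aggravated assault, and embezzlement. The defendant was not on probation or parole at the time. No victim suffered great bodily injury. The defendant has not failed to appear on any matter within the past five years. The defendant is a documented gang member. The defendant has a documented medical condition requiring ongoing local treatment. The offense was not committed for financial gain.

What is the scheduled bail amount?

Base amounts from the schedule: domestic battery $119,000; aggravated assault $154,000; embezzlement $36,000.
Stacking rule: use the highest base only. Highest is aggravated assault at $154,000. Combined base = $154,000.
Defendant is a documented gang member (+$18,000 flat): $154,000 + $18,000 = $172,000.
Documented medical condition requiring ongoing local treatment (−5%): $172,000 × 0.95 = $163,400.
$163,400 is within the $375,000 maximum.
$163,400 is at or above the $8,000 minimum.

$163,400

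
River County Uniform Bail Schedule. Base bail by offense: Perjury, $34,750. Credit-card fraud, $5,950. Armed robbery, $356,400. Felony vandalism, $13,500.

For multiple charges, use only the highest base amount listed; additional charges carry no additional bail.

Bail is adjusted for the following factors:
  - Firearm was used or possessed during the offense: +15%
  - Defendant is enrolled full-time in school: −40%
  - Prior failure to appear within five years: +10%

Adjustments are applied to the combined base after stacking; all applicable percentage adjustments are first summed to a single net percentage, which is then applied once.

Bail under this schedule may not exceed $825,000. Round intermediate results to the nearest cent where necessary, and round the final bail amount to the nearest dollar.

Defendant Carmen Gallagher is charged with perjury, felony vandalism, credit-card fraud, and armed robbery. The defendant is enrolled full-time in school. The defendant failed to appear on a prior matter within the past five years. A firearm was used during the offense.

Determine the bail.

Base amounts from the schedule: perjury $34,750; felony vandalism $13,500; credit-card fraud $5,950; armed robbery $356,400.
Stacking rule: use the highest base only. Highest is armed robbery at $356,400. Combined base = $356,400.
Net percentage adjustment: +15% −40% +10% = −15%. $356,400 × 0.85 = $302,940.
$302,940 is within the $825,000 maximum.

$302,940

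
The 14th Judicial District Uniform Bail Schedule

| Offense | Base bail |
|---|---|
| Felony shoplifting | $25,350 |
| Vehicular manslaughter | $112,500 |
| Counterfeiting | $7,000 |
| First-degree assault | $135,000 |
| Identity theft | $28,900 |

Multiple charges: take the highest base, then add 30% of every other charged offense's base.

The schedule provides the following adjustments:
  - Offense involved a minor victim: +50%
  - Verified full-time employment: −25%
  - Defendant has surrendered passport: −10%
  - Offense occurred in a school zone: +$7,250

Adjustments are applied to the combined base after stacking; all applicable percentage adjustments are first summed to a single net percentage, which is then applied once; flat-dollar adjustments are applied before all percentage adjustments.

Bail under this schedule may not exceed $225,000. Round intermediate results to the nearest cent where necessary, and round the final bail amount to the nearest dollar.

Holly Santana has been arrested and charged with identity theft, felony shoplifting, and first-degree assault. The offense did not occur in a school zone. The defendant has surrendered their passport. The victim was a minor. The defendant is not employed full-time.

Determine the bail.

$211,785

Base amounts from the schedule: identity theft $28,900; felony shoplifting $25,350; first-degree assault $135,000.
Stacking rule: highest base plus 30% of each additional charge. Highest is first-degree assault at $135,000. Additional: $28,900 × 30% = $8,670; $25,350 × 30% = $7,605. Combined base = $135,000 + $16,275 = $151,275.
Net percentage adjustment: +50% −10% = +40%. $151,275 × 1.4 = $211,785.
$211,785 is within the $225,000 maximum.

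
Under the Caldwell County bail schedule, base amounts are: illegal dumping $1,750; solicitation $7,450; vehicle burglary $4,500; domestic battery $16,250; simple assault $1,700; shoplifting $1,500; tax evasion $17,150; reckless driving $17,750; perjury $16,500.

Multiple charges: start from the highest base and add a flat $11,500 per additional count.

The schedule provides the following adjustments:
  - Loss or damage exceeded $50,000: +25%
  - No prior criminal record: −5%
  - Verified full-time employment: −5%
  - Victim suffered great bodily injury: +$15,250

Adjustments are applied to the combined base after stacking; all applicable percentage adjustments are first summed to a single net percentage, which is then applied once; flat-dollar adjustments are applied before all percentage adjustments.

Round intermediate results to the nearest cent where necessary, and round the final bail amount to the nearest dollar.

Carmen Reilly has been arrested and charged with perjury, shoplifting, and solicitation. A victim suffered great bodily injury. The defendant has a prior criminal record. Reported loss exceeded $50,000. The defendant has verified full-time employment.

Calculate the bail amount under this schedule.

Base amounts from the schedule: perjury $16,500; shoplifting $1,500; solicitation $7,450.
Stacking rule: highest base plus $11,500 per additional charge. Highest is perjury at $16,500; 2 additional charges → +$23,000. Combined base = $39,500.
Victim suffered great bodily injury (+$15,250 flat): $39,500 + $15,250 = $54,750.
Net percentage adjustment: +25% −5% = +20%. $54,750 × 1.2 = $65,700.

$65,700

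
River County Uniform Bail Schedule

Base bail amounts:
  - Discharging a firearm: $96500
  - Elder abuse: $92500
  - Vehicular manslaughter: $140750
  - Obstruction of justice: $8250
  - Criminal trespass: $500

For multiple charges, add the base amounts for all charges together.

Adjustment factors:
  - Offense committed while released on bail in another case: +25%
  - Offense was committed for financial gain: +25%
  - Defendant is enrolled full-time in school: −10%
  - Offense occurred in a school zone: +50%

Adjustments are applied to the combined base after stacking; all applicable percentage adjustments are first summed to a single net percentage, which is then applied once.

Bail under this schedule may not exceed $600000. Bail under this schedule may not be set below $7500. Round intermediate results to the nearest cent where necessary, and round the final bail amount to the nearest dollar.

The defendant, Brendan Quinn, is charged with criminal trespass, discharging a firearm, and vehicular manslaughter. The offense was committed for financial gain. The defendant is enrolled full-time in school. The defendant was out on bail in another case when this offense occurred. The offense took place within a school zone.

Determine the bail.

Base amounts from the schedule: criminal trespass $500; discharging a firearm $96500; vehicular manslaughter $140750.
Stacking rule: sum of all bases. $500 + $96500 + $140750 = $237750.
Net percentage adjustment: +25% +25% −10% +50% = +90%. $237750 × 1.9 = $451725.
$451725 is within the $600000 maximum.
$451725 is at or above the $7500 minimum.

$451725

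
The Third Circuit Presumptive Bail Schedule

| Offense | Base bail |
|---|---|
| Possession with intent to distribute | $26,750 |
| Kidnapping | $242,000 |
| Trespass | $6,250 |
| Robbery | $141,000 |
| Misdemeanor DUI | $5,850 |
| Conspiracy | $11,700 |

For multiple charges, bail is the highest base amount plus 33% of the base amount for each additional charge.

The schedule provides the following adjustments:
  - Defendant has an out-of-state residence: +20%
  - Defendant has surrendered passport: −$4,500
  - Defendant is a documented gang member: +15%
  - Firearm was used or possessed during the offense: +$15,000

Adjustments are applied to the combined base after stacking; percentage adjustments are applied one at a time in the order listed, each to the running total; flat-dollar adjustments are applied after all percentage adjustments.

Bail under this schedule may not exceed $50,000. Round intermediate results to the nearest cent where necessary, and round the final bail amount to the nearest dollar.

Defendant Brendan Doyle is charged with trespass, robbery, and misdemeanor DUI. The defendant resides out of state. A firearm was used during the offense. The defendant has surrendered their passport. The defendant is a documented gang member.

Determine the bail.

$50,000

Base amounts from the schedule: trespass $6,250; robbery $141,000; misdemeanor DUI $5,850.
Stacking rule: highest base plus 33% of each additional charge. Highest is robbery at $141,000. Additional: $6,250 × 33% = $2,062.50; $5,850 × 33% = $1,930.50. Combined base = $141,000 + $3,993 = $144,993.
Defendant has an out-of-state residence (+20%): $144,993 × 1.2 = $173,991.60.
Defendant is a documented gang member (+15%): $173,991.60 × 1.15 = $200,090.34.
Defendant has surrendered passport (−$4,500 flat): $200,090.34 − $4,500 = $195,590.34.
Firearm was used or possessed during the offense (+$15,000 flat): $195,590.34 + $15,000 = $210,590.34.
Result $210,590.34 exceeds the maximum of $50,000; bail is capped at $50,000.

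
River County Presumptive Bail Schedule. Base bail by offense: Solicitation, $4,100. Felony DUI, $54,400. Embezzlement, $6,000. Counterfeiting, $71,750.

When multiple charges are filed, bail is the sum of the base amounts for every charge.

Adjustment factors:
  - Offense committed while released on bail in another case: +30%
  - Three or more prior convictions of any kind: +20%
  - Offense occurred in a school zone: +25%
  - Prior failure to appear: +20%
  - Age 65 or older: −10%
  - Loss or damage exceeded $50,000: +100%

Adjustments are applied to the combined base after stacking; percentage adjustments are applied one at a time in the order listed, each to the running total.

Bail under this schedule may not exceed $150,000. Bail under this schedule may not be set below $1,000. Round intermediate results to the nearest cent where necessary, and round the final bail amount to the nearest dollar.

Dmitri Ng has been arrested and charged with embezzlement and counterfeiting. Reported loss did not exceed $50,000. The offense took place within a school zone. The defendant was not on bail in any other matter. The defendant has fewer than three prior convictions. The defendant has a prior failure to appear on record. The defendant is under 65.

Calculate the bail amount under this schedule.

Base amounts from the schedule: embezzlement $6,000; counterfeiting $71,750.
Stacking rule: sum of all bases. $6,000 + $71,750 = $77,750.
Offense occurred in a school zone (+25%): $77,750 × 1.25 = $97,187.50.
Prior failure to appear (+20%): $97,187.50 × 1.2 = $116,625.
$116,625 is within the $150,000 maximum.
$116,625 is at or above the $1,000 minimum.

$116,625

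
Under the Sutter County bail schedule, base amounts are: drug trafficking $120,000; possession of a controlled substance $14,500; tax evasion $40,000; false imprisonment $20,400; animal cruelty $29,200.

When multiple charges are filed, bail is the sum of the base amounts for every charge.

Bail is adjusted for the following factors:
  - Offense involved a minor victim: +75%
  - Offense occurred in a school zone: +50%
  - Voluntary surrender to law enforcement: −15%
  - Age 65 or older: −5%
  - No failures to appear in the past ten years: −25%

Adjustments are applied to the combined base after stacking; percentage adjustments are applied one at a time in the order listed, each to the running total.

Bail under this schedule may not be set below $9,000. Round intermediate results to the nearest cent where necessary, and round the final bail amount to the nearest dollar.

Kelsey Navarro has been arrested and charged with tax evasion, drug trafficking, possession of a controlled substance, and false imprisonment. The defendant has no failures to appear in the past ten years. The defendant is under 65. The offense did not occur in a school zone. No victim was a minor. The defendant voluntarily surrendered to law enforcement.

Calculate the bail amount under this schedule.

Base amounts from the schedule: tax evasion $40,000; drug trafficking $120,000; possession of a controlled substance $14,500; false imprisonment $20,400.
Stacking rule: sum of all bases. $40,000 + $120,000 + $14,500 + $20,400 = $194,900.
Voluntary surrender to law enforcement (−15%): $194,900 × 0.85 = $165,665.
No failures to appear in the past ten years (−25%): $165,665 × 0.75 = $124,248.75.
$124,248.75 is at or above the $9,000 minimum.
Rounded to the nearest dollar: $124,249.

$124,249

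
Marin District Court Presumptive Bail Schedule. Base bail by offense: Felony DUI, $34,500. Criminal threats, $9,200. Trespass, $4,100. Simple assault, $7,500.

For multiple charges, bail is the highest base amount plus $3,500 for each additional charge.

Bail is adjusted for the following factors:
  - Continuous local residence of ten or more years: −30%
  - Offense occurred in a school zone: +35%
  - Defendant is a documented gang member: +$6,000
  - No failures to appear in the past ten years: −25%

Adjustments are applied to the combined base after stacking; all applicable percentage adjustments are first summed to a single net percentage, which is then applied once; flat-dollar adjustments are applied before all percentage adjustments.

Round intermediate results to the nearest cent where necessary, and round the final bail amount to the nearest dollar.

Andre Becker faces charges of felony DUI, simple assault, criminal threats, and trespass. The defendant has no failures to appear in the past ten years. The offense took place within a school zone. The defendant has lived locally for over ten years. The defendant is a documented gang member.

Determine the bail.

$40,800

Base amounts from the schedule: felony DUI $34,500; simple assault $7,500; criminal threats $9,200; trespass $4,100.
Stacking rule: highest base plus $3,500 per additional charge. Highest is felony DUI at $34,500; 3 additional charges → +$10,500. Combined base = $45,000.
Defendant is a documented gang member (+$6,000 flat): $45,000 + $6,000 = $51,000.
Net percentage adjustment: −30% +35% −25% = −20%. $51,000 × 0.8 = $40,800.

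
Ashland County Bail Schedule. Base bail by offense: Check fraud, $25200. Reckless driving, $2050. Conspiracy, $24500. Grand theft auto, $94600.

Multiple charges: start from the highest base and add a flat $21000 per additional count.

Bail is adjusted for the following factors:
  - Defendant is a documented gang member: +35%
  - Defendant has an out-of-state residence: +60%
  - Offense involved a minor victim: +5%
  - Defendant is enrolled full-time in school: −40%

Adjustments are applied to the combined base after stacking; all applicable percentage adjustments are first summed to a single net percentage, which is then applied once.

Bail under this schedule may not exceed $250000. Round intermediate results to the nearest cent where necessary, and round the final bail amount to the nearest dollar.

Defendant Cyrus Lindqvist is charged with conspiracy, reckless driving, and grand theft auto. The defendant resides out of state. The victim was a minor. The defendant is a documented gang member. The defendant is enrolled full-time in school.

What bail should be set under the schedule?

Base amounts from the schedule: conspiracy $24500; reckless driving $2050; grand theft auto $94600.
Stacking rule: highest base plus $21000 per additional charge. Highest is grand theft auto at $94600; 2 additional charges → +$42000. Combined base = $136600.
Net percentage adjustment: +35% +60% +5% −40% = +60%. $136600 × 1.6 = $218560.
$218560 is within the $250000 maximum.

$218560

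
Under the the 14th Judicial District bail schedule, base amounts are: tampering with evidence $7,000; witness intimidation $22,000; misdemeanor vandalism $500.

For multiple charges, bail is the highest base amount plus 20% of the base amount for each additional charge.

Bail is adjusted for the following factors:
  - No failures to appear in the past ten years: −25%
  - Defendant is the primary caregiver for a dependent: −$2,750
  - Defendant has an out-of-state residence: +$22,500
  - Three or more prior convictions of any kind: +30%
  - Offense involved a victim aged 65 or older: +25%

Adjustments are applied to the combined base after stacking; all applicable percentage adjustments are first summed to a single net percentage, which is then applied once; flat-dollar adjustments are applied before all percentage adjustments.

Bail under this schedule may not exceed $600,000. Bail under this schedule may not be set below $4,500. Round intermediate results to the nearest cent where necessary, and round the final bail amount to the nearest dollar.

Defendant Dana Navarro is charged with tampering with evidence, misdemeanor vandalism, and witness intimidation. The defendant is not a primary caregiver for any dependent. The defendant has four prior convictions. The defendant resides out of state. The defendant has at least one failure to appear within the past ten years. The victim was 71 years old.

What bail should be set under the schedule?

Base amounts from the schedule: tampering with evidence $7,000; misdemeanor vandalism $500; witness intimidation $22,000.
Stacking rule: highest base plus 20% of each additional charge. Highest is witness intimidation at $22,000. Additional: $7,000 × 20% = $1,400; $500 × 20% = $100. Combined base = $22,000 + $1,500 = $23,500.
Defendant has an out-of-state residence (+$22,500 flat): $23,500 + $22,500 = $46,000.
Net percentage adjustment: +30% +25% = +55%. $46,000 × 1.55 = $71,300.
$71,300 is within the $600,000 maximum.
$71,300 is at or above the $4,500 minimum.

$71,300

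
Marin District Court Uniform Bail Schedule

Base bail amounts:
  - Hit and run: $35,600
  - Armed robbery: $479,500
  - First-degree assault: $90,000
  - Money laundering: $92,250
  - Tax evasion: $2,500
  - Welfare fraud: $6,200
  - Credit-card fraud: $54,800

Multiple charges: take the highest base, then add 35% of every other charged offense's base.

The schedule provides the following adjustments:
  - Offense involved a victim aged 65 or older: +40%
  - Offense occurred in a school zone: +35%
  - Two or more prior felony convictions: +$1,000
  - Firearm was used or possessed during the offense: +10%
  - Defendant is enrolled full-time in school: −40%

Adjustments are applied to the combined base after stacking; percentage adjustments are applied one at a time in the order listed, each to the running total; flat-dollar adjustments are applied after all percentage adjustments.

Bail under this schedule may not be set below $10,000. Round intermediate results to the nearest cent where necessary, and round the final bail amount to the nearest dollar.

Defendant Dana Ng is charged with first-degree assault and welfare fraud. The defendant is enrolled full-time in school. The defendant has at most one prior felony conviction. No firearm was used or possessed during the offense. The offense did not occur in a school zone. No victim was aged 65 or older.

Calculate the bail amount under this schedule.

Base amounts from the schedule: first-degree assault $90,000; welfare fraud $6,200.
Stacking rule: highest base plus 35% of each additional charge. Highest is first-degree assault at $90,000. Additional: $6,200 × 35% = $2,170. Combined base = $90,000 + $2,170 = $92,170.
Defendant is enrolled full-time in school (−40%): $92,170 × 0.6 = $55,302.
$55,302 is at or above the $10,000 minimum.

$55,302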